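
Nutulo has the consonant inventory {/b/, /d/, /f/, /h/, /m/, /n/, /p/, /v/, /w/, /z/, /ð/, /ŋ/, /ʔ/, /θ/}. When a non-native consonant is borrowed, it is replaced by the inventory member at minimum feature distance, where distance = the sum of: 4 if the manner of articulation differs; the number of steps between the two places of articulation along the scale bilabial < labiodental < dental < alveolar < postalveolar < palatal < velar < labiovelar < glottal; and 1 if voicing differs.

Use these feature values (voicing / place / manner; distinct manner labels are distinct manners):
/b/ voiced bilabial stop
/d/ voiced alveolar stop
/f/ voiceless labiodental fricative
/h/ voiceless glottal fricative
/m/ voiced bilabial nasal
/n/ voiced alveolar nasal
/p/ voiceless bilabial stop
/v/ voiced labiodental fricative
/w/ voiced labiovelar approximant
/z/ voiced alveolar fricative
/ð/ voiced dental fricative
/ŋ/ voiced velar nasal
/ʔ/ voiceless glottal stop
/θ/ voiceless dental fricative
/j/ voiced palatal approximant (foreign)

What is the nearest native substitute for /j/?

/w/ is closest: same manner (approximant), place distance 2 (palatal→labiovelar), same voicing; total 2. Next closest is /ŋ/ at distance 5.

w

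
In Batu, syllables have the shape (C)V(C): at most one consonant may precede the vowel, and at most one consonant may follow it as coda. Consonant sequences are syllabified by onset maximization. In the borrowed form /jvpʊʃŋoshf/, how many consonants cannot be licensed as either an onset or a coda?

4

Under (C)V(C), the unsyllabifiable consonants are /j/, /v/, /h/, /f/ (at most one coda consonant is licensed; onsets are limited to one consonant).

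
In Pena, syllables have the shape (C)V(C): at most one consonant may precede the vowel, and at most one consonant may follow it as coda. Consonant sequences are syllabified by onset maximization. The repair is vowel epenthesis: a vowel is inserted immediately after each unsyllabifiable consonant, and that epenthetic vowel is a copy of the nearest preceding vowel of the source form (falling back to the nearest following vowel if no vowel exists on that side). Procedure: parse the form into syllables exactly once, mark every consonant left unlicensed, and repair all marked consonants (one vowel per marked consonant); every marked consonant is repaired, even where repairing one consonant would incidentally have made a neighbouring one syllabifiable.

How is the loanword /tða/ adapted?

Under (C)V(C), the unsyllabifiable consonants are /t/ (at most one coda consonant is licensed; onsets are limited to one consonant).
Inserting the epenthetic vowel yields /t/ → /ta/.

taða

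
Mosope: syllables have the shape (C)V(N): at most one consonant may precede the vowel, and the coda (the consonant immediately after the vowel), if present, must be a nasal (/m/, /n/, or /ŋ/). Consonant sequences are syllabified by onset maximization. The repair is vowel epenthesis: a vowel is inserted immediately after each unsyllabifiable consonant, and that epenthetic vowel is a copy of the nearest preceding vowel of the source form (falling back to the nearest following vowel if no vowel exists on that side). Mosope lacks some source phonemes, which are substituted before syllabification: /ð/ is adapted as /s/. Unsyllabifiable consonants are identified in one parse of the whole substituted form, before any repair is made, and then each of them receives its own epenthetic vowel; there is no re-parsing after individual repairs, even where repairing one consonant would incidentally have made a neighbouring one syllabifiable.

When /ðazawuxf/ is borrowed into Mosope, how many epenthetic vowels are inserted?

After substitution the input is /sazawuxf/.
The unsyllabifiable consonants are /x/, /f/; each receives one epenthetic vowel.

2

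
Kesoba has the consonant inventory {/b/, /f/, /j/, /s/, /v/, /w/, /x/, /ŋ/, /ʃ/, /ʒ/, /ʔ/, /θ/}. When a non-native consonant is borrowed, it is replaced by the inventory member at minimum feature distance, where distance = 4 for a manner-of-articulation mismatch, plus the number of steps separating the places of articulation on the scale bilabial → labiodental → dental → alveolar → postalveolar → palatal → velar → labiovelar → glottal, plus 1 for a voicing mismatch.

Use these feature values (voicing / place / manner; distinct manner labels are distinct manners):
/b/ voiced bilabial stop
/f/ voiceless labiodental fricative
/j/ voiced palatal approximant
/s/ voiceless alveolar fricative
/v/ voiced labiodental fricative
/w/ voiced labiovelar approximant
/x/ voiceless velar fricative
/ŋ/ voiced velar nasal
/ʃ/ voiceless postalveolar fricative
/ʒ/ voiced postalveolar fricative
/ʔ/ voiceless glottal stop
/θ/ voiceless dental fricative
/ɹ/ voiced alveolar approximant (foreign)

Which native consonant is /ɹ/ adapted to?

/j/ is closest: same manner (approximant), place distance 2 (alveolar→palatal), same voicing; total 2. Next closest is /w/ at distance 4.

j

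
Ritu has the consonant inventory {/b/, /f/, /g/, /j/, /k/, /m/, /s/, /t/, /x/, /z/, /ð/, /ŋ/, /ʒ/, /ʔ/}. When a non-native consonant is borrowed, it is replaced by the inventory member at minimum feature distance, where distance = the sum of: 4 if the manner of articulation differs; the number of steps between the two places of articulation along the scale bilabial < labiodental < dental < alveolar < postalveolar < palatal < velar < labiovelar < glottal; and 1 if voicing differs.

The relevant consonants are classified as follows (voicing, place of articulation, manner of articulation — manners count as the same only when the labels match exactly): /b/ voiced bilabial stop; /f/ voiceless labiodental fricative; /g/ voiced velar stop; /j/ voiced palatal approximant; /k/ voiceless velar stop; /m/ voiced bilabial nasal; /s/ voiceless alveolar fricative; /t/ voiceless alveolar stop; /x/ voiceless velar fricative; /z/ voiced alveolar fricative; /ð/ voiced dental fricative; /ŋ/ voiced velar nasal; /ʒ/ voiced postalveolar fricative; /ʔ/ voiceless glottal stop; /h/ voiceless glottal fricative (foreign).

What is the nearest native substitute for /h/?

/x/ is closest: same manner (fricative), place distance 2 (glottal→velar), same voicing; total 2. Next closest is /ʔ/ at distance 4.

x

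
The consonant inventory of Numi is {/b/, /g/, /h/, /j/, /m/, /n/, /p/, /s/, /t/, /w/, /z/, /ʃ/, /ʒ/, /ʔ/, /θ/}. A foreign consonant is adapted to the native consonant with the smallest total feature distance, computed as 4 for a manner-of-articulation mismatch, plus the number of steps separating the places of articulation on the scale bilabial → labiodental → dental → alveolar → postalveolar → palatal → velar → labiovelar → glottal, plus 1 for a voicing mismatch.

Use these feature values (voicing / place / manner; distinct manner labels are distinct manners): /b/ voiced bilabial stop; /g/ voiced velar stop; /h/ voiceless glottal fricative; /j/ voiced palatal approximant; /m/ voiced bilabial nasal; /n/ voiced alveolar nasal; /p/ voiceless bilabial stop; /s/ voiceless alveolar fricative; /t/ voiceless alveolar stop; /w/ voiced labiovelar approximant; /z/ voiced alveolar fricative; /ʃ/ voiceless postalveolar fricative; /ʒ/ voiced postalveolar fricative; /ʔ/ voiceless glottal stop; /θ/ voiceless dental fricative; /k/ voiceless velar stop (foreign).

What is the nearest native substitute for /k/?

g

/g/ is closest: same manner (stop), place distance 0 (velar→velar), voicing differs (+1); total 1. Next closest is /ʔ/ at distance 2.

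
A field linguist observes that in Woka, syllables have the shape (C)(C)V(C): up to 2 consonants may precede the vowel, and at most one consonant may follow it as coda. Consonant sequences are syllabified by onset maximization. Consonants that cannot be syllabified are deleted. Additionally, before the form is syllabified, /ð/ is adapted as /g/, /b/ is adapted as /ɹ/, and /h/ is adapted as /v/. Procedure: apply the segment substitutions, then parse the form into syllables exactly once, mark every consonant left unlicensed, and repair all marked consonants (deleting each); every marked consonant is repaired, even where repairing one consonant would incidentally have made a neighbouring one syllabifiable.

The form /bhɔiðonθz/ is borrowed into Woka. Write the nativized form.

Substitution: /b/ → /ɹ/, /h/ → /v/, /ð/ → /g/, giving /ɹvɔigonθz/.
Under (C)(C)V(C), the unsyllabifiable consonants are /θ/, /z/ (at most one coda consonant is licensed; onsets may contain at most 2 consonants).
Deleting the stranded consonants removes /θ/, /z/.

ɹvɔigon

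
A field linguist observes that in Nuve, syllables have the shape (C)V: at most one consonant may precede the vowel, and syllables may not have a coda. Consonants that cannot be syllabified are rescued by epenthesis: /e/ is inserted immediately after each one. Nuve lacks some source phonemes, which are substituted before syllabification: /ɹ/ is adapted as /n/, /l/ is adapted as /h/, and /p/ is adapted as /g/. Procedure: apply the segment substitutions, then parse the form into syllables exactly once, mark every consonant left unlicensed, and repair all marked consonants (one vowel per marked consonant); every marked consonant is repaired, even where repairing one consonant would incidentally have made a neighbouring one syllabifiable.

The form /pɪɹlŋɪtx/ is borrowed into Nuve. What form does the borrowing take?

Substitution: /p/ → /g/, /ɹ/ → /n/, /l/ → /h/, giving /gɪnhŋɪtx/.
Under (C)V, the unsyllabifiable consonants are /n/, /h/, /t/, /x/ (no codas are permitted; onsets are limited to one consonant).
Epenthesis after each stranded consonant: /n/ → /ne/, /h/ → /he/, /t/ → /te/, /x/ → /xe/.

gɪneheŋɪtexe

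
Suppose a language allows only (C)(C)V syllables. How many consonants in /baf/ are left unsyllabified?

1

Syllabifying with onset maximization leaves /f/ stranded (no codas are permitted; onsets may contain at most 2 consonants).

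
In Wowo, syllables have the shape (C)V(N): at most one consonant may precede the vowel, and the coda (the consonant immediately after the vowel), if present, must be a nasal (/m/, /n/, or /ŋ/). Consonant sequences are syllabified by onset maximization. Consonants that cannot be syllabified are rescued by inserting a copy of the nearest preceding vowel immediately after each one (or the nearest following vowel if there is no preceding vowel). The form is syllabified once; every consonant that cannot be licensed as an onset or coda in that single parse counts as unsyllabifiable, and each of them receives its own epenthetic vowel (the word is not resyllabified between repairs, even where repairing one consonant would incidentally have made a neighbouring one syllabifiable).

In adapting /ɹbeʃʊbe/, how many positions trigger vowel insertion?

The unsyllabifiable consonants are /ɹ/; each receives one epenthetic vowel.

1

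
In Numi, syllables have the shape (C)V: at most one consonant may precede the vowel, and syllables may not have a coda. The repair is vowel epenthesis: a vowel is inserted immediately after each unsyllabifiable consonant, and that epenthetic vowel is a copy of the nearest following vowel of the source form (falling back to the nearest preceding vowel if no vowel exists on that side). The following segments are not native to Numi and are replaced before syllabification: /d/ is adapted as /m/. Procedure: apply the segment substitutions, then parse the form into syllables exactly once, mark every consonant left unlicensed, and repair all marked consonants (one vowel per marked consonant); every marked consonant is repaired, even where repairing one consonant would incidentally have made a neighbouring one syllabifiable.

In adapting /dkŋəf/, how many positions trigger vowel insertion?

After substitution the input is /mkŋəf/.
The unsyllabifiable consonants are /m/, /k/, /f/; each receives one epenthetic vowel.

3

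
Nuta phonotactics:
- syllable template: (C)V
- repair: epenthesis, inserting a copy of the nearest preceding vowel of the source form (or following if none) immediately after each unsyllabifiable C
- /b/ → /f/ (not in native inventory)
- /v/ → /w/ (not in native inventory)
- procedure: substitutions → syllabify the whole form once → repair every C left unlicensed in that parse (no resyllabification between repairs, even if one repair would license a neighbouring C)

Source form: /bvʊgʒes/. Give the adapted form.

Substitution: /b/ → /f/, /v/ → /w/, giving /fwʊgʒes/.
The consonants /f/, /g/, /s/ cannot be parsed into a legal (C)V syllable (no codas are permitted; onsets are limited to one consonant).
Each unlicensed consonant becomes the onset of a new syllable: /f/ → /fʊ/, /g/ → /gʊ/, /s/ → /se/.

fʊwʊgʊʒese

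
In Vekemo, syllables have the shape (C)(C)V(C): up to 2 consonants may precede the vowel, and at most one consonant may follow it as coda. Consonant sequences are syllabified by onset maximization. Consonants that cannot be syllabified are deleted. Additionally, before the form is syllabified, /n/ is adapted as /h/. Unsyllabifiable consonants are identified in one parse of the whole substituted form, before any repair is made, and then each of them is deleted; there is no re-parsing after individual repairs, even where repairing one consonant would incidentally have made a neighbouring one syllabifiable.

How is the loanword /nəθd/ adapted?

həθ

Substitution: /n/ → /h/, giving /həθd/.
Syllabifying with onset maximization leaves /d/ stranded (at most one coda consonant is licensed; onsets may contain at most 2 consonants).
Deleting the stranded consonants removes /d/.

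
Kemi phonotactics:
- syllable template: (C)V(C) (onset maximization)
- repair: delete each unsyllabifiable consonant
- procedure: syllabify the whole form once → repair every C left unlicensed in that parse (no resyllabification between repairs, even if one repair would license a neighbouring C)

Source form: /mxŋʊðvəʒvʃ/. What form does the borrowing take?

The consonants /m/, /x/, /v/, /ʃ/ cannot be parsed into a legal (C)V(C) syllable (at most one coda consonant is licensed; onsets are limited to one consonant).
Deleting the stranded consonants removes /m/, /x/, /v/, /ʃ/.

ŋʊðvəʒ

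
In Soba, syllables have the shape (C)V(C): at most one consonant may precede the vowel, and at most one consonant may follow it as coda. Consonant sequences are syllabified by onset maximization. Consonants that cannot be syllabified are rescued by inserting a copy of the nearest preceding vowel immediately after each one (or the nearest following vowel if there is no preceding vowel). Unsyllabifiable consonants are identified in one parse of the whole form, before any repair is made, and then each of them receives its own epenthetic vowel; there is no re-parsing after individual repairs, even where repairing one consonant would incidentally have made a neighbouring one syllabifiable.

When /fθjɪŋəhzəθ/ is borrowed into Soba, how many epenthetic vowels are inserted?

2

The unsyllabifiable consonants are /f/, /θ/; each receives one epenthetic vowel.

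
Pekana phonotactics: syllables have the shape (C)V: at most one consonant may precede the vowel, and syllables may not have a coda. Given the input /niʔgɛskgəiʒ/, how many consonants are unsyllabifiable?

The consonants /ʔ/, /s/, /k/, /ʒ/ cannot be parsed into a legal (C)V syllable (no codas are permitted; onsets are limited to one consonant).

4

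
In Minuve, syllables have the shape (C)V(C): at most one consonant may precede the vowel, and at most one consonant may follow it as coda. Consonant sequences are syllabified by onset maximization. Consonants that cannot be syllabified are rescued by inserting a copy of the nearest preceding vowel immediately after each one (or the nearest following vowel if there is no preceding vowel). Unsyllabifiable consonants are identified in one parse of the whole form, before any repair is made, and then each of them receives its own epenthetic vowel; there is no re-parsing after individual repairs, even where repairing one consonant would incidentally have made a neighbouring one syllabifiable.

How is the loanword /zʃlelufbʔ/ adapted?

zeʃelelufbuʔu

Under (C)V(C), the unsyllabifiable consonants are /z/, /ʃ/, /b/, /ʔ/ (at most one coda consonant is licensed; onsets are limited to one consonant).
Epenthesis after each stranded consonant: /z/ → /ze/, /ʃ/ → /ʃe/, /b/ → /bu/, /ʔ/ → /ʔu/.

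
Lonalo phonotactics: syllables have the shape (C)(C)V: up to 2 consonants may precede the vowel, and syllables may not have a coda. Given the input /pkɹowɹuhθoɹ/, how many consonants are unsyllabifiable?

Syllabifying with onset maximization leaves /p/, /ɹ/ stranded (no codas are permitted; onsets may contain at most 2 consonants).

2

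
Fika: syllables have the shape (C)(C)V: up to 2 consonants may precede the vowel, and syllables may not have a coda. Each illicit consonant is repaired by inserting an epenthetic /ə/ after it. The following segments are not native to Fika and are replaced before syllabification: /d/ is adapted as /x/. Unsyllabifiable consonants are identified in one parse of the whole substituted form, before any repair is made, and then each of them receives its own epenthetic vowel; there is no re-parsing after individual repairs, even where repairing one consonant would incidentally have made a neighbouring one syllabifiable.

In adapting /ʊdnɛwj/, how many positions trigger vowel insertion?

2

After substitution the input is /ʊxnɛwj/.
The unsyllabifiable consonants are /w/, /j/; each receives one epenthetic vowel.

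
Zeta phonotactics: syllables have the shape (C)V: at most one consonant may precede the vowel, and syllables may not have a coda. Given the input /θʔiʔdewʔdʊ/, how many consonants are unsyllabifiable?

Under (C)V, the unsyllabifiable consonants are /θ/, /ʔ/, /w/, /ʔ/ (no codas are permitted; onsets are limited to one consonant).

4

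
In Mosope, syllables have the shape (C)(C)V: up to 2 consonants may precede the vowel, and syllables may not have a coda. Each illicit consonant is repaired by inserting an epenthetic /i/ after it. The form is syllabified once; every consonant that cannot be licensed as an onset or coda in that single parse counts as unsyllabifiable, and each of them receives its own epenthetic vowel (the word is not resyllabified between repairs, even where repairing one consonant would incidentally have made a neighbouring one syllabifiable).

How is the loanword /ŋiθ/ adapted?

ŋiθi

Syllabifying with onset maximization leaves /θ/ stranded (no codas are permitted; onsets may contain at most 2 consonants).
Epenthesis after each stranded consonant: /θ/ → /θi/.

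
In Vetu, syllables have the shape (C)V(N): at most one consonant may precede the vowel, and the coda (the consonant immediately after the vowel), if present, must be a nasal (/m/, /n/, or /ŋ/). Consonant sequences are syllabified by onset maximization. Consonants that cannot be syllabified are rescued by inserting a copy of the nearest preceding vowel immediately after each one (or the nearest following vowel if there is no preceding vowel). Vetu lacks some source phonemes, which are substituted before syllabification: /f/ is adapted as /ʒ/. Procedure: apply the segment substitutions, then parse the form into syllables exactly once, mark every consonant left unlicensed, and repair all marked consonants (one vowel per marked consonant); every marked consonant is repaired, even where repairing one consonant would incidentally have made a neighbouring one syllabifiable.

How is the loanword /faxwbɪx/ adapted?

ʒaxawabɪxɪ

Substitution: /f/ → /ʒ/, giving /ʒaxwbɪx/.
Under (C)V(N), the unsyllabifiable consonants are /x/, /w/, /x/ (only a nasal (/m/, /n/, or /ŋ/) is licensed in coda position; onsets are limited to one consonant).
Each unlicensed consonant becomes the onset of a new syllable: /x/ → /xa/, /w/ → /wa/, /x/ → /xɪ/.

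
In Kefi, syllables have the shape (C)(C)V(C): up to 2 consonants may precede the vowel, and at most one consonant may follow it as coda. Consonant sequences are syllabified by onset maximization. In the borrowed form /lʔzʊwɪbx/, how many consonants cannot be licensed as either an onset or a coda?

The consonants /l/, /x/ cannot be parsed into a legal (C)(C)V(C) syllable (at most one coda consonant is licensed; onsets may contain at most 2 consonants).

2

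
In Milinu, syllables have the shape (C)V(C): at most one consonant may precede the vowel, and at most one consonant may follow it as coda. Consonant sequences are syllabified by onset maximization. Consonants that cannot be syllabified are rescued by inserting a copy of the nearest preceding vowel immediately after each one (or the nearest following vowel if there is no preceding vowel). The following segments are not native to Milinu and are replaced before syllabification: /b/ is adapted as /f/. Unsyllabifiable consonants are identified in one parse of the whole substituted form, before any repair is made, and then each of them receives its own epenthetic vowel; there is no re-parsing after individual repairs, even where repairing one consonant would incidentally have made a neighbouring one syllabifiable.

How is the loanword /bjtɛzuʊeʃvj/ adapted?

fɛjɛtɛzuʊeʃveje

Substitution: /b/ → /f/, giving /fjtɛzuʊeʃvj/.
Syllabifying with onset maximization leaves /f/, /j/, /v/, /j/ stranded (at most one coda consonant is licensed; onsets are limited to one consonant).
Inserting the epenthetic vowel yields /f/ → /fɛ/, /j/ → /jɛ/, /v/ → /ve/, /j/ → /je/.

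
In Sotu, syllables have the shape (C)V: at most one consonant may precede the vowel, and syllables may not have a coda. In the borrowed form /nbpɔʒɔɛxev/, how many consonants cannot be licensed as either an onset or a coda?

3

The consonants /n/, /b/, /v/ cannot be parsed into a legal (C)V syllable (no codas are permitted; onsets are limited to one consonant).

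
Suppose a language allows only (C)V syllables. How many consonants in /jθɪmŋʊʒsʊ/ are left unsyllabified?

3

Under (C)V, the unsyllabifiable consonants are /j/, /m/, /ʒ/ (no codas are permitted; onsets are limited to one consonant).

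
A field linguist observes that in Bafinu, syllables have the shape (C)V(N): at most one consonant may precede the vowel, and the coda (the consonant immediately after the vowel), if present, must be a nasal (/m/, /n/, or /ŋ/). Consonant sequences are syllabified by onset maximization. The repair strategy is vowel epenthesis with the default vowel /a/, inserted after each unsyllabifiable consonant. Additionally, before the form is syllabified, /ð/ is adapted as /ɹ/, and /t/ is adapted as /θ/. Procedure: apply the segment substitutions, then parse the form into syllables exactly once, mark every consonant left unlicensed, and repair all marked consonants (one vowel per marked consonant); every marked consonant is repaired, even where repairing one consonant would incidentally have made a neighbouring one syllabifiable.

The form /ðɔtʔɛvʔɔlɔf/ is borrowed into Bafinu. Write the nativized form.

ɹɔθaʔɛvaʔɔlɔfa

Substitution: /ð/ → /ɹ/, /t/ → /θ/, giving /ɹɔθʔɛvʔɔlɔf/.
Syllabifying with onset maximization leaves /θ/, /v/, /f/ stranded (only a nasal (/m/, /n/, or /ŋ/) is licensed in coda position; onsets are limited to one consonant).
Inserting the epenthetic vowel yields /θ/ → /θa/, /v/ → /va/, /f/ → /fa/.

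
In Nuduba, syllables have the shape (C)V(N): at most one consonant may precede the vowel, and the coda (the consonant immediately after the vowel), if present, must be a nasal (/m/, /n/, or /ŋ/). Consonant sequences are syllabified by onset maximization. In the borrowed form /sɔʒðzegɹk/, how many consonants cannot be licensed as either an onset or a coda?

The consonants /ʒ/, /ð/, /g/, /ɹ/, /k/ cannot be parsed into a legal (C)V(N) syllable (only a nasal (/m/, /n/, or /ŋ/) is licensed in coda position; onsets are limited to one consonant).

5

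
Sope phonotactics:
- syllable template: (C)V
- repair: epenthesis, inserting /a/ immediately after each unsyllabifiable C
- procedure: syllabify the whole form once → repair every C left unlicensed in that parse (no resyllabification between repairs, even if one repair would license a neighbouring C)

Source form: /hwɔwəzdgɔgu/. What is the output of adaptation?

Under (C)V, the unsyllabifiable consonants are /h/, /z/, /d/ (no codas are permitted; onsets are limited to one consonant).
Epenthesis after each stranded consonant: /h/ → /ha/, /z/ → /za/, /d/ → /da/.

hawɔwəzadagɔgu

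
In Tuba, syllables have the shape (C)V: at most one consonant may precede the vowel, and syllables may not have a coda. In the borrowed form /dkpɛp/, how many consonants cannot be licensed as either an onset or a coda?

Under (C)V, the unsyllabifiable consonants are /d/, /k/, /p/ (no codas are permitted; onsets are limited to one consonant).

3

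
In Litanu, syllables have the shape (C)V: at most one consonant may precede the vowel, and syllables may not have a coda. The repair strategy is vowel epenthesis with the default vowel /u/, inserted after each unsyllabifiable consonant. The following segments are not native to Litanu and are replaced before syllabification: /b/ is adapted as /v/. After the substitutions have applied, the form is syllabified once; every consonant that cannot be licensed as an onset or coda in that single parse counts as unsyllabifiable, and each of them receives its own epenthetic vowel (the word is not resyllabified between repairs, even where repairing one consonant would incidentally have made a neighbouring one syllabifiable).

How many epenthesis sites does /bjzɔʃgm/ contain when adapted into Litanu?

After substitution the input is /vjzɔʃgm/.
The unsyllabifiable consonants are /v/, /j/, /ʃ/, /g/, /m/; each receives one epenthetic vowel.

5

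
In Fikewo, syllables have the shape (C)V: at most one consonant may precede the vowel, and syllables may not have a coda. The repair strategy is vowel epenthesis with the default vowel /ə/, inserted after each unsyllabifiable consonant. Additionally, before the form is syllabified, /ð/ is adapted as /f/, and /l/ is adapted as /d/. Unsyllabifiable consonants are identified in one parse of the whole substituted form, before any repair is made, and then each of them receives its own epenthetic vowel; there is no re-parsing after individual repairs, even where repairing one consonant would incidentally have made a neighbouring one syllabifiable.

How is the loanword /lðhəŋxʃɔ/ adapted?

dəfəhəŋəxəʃɔ

Substitution: /l/ → /d/, /ð/ → /f/, giving /dfhəŋxʃɔ/.
Syllabifying with onset maximization leaves /d/, /f/, /ŋ/, /x/ stranded (no codas are permitted; onsets are limited to one consonant).
Inserting the epenthetic vowel yields /d/ → /də/, /f/ → /fə/, /ŋ/ → /ŋə/, /x/ → /xə/.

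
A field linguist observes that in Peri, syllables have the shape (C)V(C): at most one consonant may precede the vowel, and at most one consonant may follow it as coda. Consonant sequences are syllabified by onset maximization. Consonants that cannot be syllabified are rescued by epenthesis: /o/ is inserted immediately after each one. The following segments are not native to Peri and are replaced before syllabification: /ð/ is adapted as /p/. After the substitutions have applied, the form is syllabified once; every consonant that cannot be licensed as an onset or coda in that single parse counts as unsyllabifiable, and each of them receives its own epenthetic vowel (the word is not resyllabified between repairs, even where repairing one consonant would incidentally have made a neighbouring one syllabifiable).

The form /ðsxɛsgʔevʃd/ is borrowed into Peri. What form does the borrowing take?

posoxɛsgoʔevʃodo

Substitution: /ð/ → /p/, giving /psxɛsgʔevʃd/.
Syllabifying with onset maximization leaves /p/, /s/, /g/, /ʃ/, /d/ stranded (at most one coda consonant is licensed; onsets are limited to one consonant).
Epenthesis after each stranded consonant: /p/ → /po/, /s/ → /so/, /g/ → /go/, /ʃ/ → /ʃo/, /d/ → /do/.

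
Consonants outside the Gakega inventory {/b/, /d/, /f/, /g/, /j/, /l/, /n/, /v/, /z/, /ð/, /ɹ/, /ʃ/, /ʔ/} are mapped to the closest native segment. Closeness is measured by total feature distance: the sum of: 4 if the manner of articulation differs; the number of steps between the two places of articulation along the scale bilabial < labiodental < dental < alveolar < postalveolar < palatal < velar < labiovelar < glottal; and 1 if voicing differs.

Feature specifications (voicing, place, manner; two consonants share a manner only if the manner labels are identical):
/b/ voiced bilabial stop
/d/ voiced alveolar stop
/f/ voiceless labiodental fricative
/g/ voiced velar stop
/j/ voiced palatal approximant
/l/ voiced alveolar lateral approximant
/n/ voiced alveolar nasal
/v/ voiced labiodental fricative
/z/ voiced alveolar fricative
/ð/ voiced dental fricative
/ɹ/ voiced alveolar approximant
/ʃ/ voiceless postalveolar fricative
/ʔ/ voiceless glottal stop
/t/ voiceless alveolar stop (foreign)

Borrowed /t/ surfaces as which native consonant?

/d/ is closest: same manner (stop), place distance 0 (alveolar→alveolar), voicing differs (+1); total 1. Next closest is /b/ at distance 4.

d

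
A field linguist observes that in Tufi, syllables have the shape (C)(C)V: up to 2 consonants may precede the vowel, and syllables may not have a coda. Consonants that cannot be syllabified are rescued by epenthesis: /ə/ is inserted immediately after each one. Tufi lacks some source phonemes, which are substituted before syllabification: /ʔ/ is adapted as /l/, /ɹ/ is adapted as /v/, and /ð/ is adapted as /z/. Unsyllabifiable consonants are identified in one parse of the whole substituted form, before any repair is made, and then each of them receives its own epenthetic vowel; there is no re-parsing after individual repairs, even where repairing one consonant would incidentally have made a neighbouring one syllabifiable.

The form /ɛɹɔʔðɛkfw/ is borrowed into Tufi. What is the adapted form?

Substitution: /ɹ/ → /v/, /ʔ/ → /l/, /ð/ → /z/, giving /ɛvɔlzɛkfw/.
Syllabifying with onset maximization leaves /k/, /f/, /w/ stranded (no codas are permitted; onsets may contain at most 2 consonants).
Inserting the epenthetic vowel yields /k/ → /kə/, /f/ → /fə/, /w/ → /wə/.

ɛvɔlzɛkəfəwə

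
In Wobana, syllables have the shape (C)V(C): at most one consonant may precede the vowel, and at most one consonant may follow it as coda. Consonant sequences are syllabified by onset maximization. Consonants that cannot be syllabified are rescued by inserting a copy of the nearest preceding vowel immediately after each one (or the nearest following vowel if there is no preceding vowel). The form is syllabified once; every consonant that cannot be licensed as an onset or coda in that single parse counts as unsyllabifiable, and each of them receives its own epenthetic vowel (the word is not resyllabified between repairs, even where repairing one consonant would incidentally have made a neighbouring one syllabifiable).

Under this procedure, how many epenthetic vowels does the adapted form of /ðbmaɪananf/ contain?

The unsyllabifiable consonants are /ð/, /b/, /f/; each receives one epenthetic vowel.

3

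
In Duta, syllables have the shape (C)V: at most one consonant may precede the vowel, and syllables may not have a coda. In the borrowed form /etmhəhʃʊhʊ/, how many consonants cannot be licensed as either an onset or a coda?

3

Syllabifying with onset maximization leaves /t/, /m/, /h/ stranded (no codas are permitted; onsets are limited to one consonant).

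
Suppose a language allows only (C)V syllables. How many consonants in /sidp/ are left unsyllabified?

2

Syllabifying with onset maximization leaves /d/, /p/ stranded (no codas are permitted; onsets are limited to one consonant).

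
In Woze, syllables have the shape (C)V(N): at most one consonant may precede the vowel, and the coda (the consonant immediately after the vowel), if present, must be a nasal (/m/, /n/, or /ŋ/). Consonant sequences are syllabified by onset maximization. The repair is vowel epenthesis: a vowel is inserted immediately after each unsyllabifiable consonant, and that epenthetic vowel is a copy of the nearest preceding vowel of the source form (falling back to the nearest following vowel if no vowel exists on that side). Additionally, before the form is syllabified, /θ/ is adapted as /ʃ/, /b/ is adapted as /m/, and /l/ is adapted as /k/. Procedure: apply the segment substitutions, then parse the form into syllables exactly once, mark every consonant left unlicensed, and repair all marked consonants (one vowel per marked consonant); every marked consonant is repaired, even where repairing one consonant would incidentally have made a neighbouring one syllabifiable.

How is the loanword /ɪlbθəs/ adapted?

Substitution: /l/ → /k/, /b/ → /m/, /θ/ → /ʃ/, giving /ɪkmʃəs/.
Syllabifying with onset maximization leaves /k/, /m/, /s/ stranded (only a nasal (/m/, /n/, or /ŋ/) is licensed in coda position; onsets are limited to one consonant).
Each unlicensed consonant becomes the onset of a new syllable: /k/ → /kɪ/, /m/ → /mɪ/, /s/ → /sə/.

ɪkɪmɪʃəsə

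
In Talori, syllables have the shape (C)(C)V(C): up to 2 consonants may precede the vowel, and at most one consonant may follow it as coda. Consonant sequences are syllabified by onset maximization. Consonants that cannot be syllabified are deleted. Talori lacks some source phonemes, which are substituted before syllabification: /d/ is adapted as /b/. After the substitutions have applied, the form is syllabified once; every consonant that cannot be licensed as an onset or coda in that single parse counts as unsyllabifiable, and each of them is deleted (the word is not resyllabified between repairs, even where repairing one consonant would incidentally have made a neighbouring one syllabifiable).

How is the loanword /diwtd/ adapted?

biw

Substitution: /d/ → /b/, giving /biwtb/.
Syllabifying with onset maximization leaves /t/, /b/ stranded (at most one coda consonant is licensed; onsets may contain at most 2 consonants).
Each unlicensed consonant is deleted: /t/, /b/.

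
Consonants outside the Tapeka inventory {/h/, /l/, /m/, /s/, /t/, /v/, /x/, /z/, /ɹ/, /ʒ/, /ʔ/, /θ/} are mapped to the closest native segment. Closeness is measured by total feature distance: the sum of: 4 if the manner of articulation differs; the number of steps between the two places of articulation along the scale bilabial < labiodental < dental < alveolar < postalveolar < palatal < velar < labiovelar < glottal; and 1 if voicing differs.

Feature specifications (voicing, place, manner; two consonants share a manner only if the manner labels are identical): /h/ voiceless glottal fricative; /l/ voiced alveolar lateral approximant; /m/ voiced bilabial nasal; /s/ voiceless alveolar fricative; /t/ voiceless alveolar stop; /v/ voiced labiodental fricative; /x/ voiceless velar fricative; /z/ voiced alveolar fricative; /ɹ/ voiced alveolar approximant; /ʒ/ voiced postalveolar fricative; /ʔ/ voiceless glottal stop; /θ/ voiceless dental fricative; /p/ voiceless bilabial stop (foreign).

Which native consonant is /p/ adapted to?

/t/ is closest: same manner (stop), place distance 3 (bilabial→alveolar), same voicing; total 3. Next closest is /m/ at distance 5.

t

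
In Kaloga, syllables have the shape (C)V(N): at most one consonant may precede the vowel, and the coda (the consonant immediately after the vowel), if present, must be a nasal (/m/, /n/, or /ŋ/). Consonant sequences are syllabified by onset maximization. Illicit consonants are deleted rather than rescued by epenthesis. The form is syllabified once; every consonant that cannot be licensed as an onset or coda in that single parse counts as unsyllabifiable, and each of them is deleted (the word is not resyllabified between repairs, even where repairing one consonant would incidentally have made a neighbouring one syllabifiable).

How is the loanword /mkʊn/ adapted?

kʊn

Syllabifying with onset maximization leaves /m/ stranded (only a nasal (/m/, /n/, or /ŋ/) is licensed in coda position; onsets are limited to one consonant).
Each unlicensed consonant is deleted: /m/.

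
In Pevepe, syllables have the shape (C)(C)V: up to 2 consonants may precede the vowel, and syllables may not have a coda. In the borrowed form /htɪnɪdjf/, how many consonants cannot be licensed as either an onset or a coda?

Under (C)(C)V, the unsyllabifiable consonants are /d/, /j/, /f/ (no codas are permitted; onsets may contain at most 2 consonants).

3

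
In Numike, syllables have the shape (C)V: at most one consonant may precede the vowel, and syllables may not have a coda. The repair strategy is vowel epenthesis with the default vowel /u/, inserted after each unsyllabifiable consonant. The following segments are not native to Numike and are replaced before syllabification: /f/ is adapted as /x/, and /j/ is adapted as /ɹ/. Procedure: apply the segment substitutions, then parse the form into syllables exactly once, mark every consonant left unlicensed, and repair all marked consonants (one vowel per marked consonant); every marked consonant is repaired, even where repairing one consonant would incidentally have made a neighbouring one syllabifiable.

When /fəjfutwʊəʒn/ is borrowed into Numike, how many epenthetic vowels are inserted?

After substitution the input is /xəɹxutwʊəʒn/.
The unsyllabifiable consonants are /ɹ/, /t/, /ʒ/, /n/; each receives one epenthetic vowel.

4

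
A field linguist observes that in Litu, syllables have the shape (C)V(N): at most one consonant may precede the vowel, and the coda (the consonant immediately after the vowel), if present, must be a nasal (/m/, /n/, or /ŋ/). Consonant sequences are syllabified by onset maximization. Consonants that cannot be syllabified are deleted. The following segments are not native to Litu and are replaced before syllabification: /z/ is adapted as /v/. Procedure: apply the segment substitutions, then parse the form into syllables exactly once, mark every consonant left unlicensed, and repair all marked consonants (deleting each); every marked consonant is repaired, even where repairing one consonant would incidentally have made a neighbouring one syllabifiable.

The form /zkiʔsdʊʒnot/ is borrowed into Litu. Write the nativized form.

kidʊno

Substitution: /z/ → /v/, giving /vkiʔsdʊʒnot/.
Syllabifying with onset maximization leaves /v/, /ʔ/, /s/, /ʒ/, /t/ stranded (only a nasal (/m/, /n/, or /ŋ/) is licensed in coda position; onsets are limited to one consonant).
Deleting the stranded consonants removes /v/, /ʔ/, /s/, /ʒ/, /t/.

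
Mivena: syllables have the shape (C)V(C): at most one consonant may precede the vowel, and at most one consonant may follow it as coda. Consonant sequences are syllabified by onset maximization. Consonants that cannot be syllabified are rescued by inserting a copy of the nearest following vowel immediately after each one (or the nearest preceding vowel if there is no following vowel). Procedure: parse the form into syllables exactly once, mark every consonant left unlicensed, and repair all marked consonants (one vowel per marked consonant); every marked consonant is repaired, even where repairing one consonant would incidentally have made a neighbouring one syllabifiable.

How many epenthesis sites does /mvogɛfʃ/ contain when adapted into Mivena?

The unsyllabifiable consonants are /m/, /ʃ/; each receives one epenthetic vowel.

2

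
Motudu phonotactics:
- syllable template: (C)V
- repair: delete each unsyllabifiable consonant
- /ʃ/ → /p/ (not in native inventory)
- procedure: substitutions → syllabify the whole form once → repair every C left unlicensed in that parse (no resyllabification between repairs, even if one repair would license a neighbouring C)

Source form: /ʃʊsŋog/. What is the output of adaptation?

Substitution: /ʃ/ → /p/, giving /pʊsŋog/.
Under (C)V, the unsyllabifiable consonants are /s/, /g/ (no codas are permitted; onsets are limited to one consonant).
Deleting the stranded consonants removes /s/, /g/.

pʊŋo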